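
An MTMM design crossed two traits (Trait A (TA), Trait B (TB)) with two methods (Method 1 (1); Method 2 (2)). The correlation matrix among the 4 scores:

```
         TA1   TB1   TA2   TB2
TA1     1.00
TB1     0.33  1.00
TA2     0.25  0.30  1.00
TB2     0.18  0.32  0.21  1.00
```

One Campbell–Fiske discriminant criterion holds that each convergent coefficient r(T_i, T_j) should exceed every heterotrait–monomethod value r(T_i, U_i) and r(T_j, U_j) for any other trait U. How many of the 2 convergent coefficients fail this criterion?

2

Convergent coefficients and their comparison sets:
TA (methods 1·2): 0.25 vs {0.33, 0.21} → fail.
TB (methods 1·2): 0.32 vs {0.33, 0.21} → fail.
2 of 2 fail.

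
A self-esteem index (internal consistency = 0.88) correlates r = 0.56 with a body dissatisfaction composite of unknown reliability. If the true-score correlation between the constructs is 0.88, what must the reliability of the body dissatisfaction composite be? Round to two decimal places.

r_true = r_obs / √(r_xx · r_yy) ⇒ 0.88 = 0.56 / √(0.88 · r_yy).
√(0.88 · r_yy) = 0.56 / 0.88 = 0.6364; 0.88 · r_yy = 0.4050; r_yy = 0.4050 / 0.88 ≈ 0.46.

0.46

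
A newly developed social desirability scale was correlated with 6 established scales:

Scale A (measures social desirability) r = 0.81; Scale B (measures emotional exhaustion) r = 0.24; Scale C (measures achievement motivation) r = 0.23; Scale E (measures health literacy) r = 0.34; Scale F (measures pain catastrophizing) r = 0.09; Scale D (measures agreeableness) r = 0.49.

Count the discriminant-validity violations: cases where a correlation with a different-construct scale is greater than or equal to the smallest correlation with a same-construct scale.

0

Convergent (same construct = social desirability): Scale A.
Smallest convergent = 0.81. Discriminant values: 0.24, 0.23, 0.34, 0.09, 0.49; count ≥ 0.81 → 0.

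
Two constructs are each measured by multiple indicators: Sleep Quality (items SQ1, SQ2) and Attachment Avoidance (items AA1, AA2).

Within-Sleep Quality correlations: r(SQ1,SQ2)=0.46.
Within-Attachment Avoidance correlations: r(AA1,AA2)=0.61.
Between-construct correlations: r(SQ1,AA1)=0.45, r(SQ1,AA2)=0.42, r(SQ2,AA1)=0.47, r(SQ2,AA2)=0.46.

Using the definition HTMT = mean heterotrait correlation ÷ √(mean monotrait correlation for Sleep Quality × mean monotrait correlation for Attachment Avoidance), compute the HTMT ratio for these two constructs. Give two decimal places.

Mean heterotrait r = 1.80/4 = 0.4500.
Mean within-SQ = 0.46/1 = 0.4600; mean within-AA = 0.61/1 = 0.6100.
Geometric mean = √(0.4600 × 0.6100) = 0.5297.
HTMT = 0.4500 / 0.5297 = 0.85.

0.85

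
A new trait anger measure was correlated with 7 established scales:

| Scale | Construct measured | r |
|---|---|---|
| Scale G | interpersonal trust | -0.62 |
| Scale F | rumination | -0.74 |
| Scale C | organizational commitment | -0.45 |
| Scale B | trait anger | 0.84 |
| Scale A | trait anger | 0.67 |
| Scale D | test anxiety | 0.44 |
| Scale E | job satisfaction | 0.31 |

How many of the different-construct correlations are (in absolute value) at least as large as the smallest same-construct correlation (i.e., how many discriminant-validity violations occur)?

Convergent (same construct = trait anger): Scale B, Scale A.
Smallest convergent = 0.67. Discriminant |r|: 0.62, 0.74, 0.45, 0.44, 0.31; count ≥ 0.67 → 1.

1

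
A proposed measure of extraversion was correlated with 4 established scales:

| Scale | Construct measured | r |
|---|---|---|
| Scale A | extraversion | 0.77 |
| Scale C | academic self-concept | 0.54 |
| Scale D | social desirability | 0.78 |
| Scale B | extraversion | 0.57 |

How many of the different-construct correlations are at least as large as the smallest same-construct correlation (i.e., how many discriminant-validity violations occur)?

Convergent (same construct = extraversion): Scale A, Scale B.
Smallest convergent = 0.57. Discriminant values: 0.54, 0.78; count ≥ 0.57 → 1.

1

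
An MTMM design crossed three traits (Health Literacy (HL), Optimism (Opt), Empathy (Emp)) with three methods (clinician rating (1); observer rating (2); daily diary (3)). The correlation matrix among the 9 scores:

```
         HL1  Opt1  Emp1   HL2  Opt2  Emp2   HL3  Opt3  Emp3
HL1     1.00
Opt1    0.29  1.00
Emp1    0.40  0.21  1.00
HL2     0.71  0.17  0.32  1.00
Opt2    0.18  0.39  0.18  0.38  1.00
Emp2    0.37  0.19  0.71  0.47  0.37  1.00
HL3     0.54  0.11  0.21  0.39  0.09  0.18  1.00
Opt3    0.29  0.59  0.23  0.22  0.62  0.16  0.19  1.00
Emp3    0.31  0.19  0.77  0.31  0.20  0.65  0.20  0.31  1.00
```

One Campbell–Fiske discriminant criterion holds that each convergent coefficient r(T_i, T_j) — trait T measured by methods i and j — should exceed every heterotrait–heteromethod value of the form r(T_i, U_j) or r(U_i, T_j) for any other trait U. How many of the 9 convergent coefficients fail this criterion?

Convergent coefficients and their comparison sets:
HL (methods 1·2): 0.71 vs {0.18, 0.17, 0.37, 0.32} → pass.
HL (methods 1·3): 0.54 vs {0.29, 0.11, 0.31, 0.21} → pass.
HL (methods 2·3): 0.39 vs {0.22, 0.09, 0.31, 0.18} → pass.
Opt (methods 1·2): 0.39 vs {0.17, 0.18, 0.19, 0.18} → pass.
Opt (methods 1·3): 0.59 vs {0.11, 0.29, 0.19, 0.23} → pass.
Opt (methods 2·3): 0.62 vs {0.09, 0.22, 0.20, 0.16} → pass.
Emp (methods 1·2): 0.71 vs {0.32, 0.37, 0.18, 0.19} → pass.
Emp (methods 1·3): 0.77 vs {0.21, 0.31, 0.23, 0.19} → pass.
Emp (methods 2·3): 0.65 vs {0.18, 0.31, 0.16, 0.20} → pass.
0 of 9 fail.

0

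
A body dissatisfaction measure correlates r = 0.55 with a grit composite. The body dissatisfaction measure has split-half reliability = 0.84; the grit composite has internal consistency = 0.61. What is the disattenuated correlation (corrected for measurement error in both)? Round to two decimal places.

0.77

r_true = r_obs / √(r_xx · r_yy) = 0.55 / √(0.84 × 0.61) = 0.55 / √0.5124 = 0.55 / 0.7158 ≈ 0.77.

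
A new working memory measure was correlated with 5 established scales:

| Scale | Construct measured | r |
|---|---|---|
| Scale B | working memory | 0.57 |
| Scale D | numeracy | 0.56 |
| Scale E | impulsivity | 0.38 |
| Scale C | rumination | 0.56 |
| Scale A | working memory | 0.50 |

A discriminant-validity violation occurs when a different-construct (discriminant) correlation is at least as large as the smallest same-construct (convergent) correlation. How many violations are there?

2

Convergent (same construct = working memory): Scale B, Scale A.
Smallest convergent = 0.50. Discriminant values: 0.56, 0.38, 0.56; count ≥ 0.50 → 2.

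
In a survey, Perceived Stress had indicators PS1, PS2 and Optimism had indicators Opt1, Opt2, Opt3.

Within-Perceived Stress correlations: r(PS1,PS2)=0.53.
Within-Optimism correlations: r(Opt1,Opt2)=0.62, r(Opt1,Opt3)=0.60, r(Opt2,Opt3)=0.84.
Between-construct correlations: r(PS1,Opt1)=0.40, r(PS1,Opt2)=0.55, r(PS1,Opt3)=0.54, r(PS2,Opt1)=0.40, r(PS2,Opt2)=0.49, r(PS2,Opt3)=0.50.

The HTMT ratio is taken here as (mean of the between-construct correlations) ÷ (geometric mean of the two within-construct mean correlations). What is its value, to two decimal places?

0.80

Mean heterotrait r = 2.88/6 = 0.4800.
Mean within-PS = 0.53/1 = 0.5300; mean within-Opt = 2.06/3 = 0.6867.
Geometric mean = √(0.5300 × 0.6867) = 0.6033.
HTMT = 0.4800 / 0.6033 = 0.80.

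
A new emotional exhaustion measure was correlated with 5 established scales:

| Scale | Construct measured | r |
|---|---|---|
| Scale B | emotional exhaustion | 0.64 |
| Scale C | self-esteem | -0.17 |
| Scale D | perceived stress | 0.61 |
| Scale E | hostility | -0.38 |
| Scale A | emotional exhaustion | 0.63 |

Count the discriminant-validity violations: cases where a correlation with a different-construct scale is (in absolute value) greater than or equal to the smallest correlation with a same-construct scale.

0

Convergent (same construct = emotional exhaustion): Scale B, Scale A.
Smallest convergent = 0.63. Discriminant |r|: 0.17, 0.61, 0.38; count ≥ 0.63 → 0.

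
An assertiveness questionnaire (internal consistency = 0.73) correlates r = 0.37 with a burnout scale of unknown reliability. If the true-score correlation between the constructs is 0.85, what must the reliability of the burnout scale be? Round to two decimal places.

0.26

r_true = r_obs / √(r_xx · r_yy) ⇒ 0.85 = 0.37 / √(0.73 · r_yy).
√(0.73 · r_yy) = 0.37 / 0.85 = 0.4353; 0.73 · r_yy = 0.1895; r_yy = 0.1895 / 0.73 ≈ 0.26.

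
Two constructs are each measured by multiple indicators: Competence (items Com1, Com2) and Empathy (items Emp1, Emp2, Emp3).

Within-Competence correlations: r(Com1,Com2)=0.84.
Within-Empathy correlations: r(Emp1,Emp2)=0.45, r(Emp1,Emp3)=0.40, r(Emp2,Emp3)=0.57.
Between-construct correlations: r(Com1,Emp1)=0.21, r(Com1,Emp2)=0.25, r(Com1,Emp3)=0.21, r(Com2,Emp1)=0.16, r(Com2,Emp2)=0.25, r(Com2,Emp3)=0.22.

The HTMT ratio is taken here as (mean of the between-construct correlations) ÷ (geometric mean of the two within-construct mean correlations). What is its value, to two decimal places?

Mean between = 1.30/6 = 0.2167.
Mean within-Com = 0.84/1 = 0.8400; mean within-Emp = 1.42/3 = 0.4733.
Geometric mean = √(0.8400 × 0.4733) = 0.6305.
HTMT = 0.2167 / 0.6305 = 0.34.

0.34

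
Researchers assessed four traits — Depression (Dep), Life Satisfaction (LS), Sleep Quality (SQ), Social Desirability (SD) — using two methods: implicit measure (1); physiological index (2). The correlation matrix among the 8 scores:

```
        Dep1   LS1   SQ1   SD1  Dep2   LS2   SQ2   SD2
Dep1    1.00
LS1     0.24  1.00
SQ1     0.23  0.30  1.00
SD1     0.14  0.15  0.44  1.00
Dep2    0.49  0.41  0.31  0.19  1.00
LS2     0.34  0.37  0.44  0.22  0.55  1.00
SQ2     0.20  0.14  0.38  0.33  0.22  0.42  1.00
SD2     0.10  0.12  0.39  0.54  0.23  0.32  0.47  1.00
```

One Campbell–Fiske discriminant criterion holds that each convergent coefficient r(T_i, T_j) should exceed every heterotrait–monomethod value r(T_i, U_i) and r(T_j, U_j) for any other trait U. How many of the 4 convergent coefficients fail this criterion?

Each convergent coefficient versus the relevant comparison correlations:
Dep (methods 1·2): 0.49 vs {0.24, 0.55, 0.23, 0.22, 0.14, 0.23} → fail.
LS (methods 1·2): 0.37 vs {0.24, 0.55, 0.30, 0.42, 0.15, 0.32} → fail.
SQ (methods 1·2): 0.38 vs {0.23, 0.22, 0.30, 0.42, 0.44, 0.47} → fail.
SD (methods 1·2): 0.54 vs {0.14, 0.23, 0.15, 0.32, 0.44, 0.47} → pass.
3 of 4 fail.

3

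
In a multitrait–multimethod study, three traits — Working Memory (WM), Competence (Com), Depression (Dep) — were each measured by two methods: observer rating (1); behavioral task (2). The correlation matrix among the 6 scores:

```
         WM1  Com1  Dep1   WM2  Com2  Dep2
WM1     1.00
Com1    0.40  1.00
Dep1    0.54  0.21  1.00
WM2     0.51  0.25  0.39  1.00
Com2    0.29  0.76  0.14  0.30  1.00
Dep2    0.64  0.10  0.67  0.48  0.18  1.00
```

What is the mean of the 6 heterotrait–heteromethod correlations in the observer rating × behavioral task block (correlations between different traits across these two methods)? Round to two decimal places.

0.30

HTHM values (method 1 × method 2): 0.29, 0.64, 0.25, 0.10, 0.39, 0.14; mean = 1.81/6 = 0.30.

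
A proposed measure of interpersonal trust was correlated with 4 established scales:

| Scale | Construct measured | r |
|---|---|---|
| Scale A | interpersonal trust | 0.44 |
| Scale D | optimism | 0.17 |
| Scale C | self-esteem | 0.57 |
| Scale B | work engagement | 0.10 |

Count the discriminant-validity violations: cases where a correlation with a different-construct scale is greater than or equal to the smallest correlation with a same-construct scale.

1

Convergent (same construct = interpersonal trust): Scale A.
Smallest convergent = 0.44. Discriminant values: 0.17, 0.57, 0.10; count ≥ 0.44 → 1.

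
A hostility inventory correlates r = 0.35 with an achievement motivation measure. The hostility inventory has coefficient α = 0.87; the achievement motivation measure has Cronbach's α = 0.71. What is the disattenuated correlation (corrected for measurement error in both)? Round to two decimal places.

0.45

r_true = r_obs / √(r_xx · r_yy) = 0.35 / √(0.87 × 0.71) = 0.35 / √0.6177 = 0.35 / 0.7859 ≈ 0.45.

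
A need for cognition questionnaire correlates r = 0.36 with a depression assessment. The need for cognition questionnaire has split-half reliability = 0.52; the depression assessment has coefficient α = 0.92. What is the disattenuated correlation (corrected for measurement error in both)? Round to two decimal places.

0.52

r_true = r_obs / √(r_xx · r_yy) = 0.36 / √(0.52 × 0.92) = 0.36 / √0.4784 = 0.36 / 0.6917 ≈ 0.52.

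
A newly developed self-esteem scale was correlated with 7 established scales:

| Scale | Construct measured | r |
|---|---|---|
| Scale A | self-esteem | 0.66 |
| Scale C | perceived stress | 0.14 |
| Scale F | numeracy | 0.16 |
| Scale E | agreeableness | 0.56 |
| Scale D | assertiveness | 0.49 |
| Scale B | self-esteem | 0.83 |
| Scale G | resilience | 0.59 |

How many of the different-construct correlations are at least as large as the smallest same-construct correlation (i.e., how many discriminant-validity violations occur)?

0

Convergent (same construct = self-esteem): Scale A, Scale B.
Smallest convergent = 0.66. Discriminant values: 0.14, 0.16, 0.56, 0.49, 0.59; count ≥ 0.66 → 0.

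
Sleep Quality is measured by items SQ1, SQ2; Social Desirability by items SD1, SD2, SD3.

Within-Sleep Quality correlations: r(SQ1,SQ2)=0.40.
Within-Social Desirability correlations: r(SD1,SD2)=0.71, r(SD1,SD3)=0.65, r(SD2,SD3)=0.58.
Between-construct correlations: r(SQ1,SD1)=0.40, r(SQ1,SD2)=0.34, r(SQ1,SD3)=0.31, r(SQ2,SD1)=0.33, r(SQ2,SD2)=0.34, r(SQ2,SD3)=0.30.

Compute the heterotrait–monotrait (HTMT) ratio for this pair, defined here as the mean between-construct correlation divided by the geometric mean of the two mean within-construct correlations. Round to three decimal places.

0.662

Mean between = 2.02/6 = 0.3367.
Mean within-SQ = 0.40/1 = 0.4000; mean within-SD = 1.94/3 = 0.6467.
Geometric mean = √(0.4000 × 0.6467) = 0.5086.
HTMT = 0.3367 / 0.5086 = 0.662.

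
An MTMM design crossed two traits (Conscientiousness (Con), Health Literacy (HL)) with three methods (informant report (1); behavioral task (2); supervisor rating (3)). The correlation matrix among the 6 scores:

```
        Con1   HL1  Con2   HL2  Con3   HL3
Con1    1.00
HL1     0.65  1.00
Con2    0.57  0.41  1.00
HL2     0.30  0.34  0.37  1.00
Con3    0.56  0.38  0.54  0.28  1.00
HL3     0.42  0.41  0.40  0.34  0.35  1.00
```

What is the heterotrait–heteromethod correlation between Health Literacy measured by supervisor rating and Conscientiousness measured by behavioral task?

Different traits and methods: r(HL3, Con2) = 0.40.

0.40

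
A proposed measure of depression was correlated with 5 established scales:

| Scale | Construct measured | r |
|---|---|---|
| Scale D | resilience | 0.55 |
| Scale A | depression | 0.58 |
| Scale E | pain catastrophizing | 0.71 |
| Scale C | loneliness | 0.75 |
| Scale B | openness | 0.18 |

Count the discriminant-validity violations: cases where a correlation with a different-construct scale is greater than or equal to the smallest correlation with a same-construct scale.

Convergent (same construct = depression): Scale A.
Smallest convergent = 0.58. Discriminant values: 0.55, 0.71, 0.75, 0.18; count ≥ 0.58 → 2.

2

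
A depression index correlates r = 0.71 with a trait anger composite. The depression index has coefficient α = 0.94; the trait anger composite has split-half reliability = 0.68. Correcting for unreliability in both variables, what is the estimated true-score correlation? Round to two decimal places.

0.89

r_true = r_obs / √(r_xx · r_yy) = 0.71 / √(0.94 × 0.68) = 0.71 / √0.6392 = 0.71 / 0.7995 ≈ 0.89.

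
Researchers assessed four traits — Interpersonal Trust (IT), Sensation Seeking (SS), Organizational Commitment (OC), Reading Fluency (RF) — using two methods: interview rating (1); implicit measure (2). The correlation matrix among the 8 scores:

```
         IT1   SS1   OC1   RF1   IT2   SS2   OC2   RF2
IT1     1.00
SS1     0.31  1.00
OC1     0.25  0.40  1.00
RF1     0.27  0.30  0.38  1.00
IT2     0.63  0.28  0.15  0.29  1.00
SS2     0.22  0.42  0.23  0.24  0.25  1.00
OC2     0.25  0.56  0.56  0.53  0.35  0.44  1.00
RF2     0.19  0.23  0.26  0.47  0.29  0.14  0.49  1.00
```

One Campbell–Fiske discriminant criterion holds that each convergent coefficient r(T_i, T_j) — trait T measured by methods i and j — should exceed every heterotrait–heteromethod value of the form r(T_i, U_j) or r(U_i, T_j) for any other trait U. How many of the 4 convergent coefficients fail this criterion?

3

Checking each validity diagonal entry against its comparison values:
IT (methods 1·2): 0.63 vs {0.22, 0.28, 0.25, 0.15, 0.19, 0.29} → pass.
SS (methods 1·2): 0.42 vs {0.28, 0.22, 0.56, 0.23, 0.23, 0.24} → fail.
OC (methods 1·2): 0.56 vs {0.15, 0.25, 0.23, 0.56, 0.26, 0.53} → fail.
RF (methods 1·2): 0.47 vs {0.29, 0.19, 0.24, 0.23, 0.53, 0.26} → fail.
3 of 4 fail.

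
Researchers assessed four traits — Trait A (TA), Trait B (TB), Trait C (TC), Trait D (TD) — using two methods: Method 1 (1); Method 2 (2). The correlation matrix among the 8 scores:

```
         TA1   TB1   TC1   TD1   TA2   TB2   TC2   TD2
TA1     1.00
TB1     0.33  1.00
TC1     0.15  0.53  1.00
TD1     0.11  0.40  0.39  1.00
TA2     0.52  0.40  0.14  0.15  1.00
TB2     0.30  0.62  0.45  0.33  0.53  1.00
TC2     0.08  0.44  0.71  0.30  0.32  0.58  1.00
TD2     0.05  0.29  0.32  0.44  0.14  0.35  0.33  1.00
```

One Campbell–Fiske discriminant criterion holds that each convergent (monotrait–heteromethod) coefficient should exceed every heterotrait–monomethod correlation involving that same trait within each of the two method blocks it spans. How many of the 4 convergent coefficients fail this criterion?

1

Checking each validity diagonal entry against its comparison values:
TA (methods 1·2): 0.52 vs {0.33, 0.53, 0.15, 0.32, 0.11, 0.14} → fail.
TB (methods 1·2): 0.62 vs {0.33, 0.53, 0.53, 0.58, 0.40, 0.35} → pass.
TC (methods 1·2): 0.71 vs {0.15, 0.32, 0.53, 0.58, 0.39, 0.33} → pass.
TD (methods 1·2): 0.44 vs {0.11, 0.14, 0.40, 0.35, 0.39, 0.33} → pass.
1 of 4 fail.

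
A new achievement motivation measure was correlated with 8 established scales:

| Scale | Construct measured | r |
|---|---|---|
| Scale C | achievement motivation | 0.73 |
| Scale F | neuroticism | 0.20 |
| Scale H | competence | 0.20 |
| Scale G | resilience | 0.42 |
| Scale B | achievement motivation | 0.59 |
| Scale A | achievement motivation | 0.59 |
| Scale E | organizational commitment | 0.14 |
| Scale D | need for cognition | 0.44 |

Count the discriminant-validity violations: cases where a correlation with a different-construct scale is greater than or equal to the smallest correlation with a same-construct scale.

Convergent (same construct = achievement motivation): Scale C, Scale B, Scale A.
Smallest convergent = 0.59. Discriminant values: 0.20, 0.20, 0.42, 0.14, 0.44; count ≥ 0.59 → 0.

0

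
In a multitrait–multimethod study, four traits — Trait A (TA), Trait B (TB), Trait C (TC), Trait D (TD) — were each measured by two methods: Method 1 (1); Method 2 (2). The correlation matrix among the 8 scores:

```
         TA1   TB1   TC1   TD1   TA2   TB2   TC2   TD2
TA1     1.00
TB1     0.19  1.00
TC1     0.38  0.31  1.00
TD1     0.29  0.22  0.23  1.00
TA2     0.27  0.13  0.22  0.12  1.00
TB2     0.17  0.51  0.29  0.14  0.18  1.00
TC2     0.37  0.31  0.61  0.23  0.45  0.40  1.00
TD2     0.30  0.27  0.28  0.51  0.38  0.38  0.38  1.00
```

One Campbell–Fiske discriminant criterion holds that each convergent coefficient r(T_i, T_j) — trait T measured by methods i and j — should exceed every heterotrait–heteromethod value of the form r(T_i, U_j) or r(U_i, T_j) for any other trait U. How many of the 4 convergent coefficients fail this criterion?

1

Checking each validity diagonal entry against its comparison values:
TA (methods 1·2): 0.27 vs {0.17, 0.13, 0.37, 0.22, 0.30, 0.12} → fail.
TB (methods 1·2): 0.51 vs {0.13, 0.17, 0.31, 0.29, 0.27, 0.14} → pass.
TC (methods 1·2): 0.61 vs {0.22, 0.37, 0.29, 0.31, 0.28, 0.23} → pass.
TD (methods 1·2): 0.51 vs {0.12, 0.30, 0.14, 0.27, 0.23, 0.28} → pass.
1 of 4 fail.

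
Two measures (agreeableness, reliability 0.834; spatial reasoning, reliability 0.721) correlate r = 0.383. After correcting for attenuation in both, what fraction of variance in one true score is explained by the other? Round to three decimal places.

Disattenuated r = 0.383 / √(0.834 × 0.721) = 0.383 / 0.7754 = 0.4939.
Shared true-score variance = 0.4939² = 0.2439 ≈ 0.244.

0.244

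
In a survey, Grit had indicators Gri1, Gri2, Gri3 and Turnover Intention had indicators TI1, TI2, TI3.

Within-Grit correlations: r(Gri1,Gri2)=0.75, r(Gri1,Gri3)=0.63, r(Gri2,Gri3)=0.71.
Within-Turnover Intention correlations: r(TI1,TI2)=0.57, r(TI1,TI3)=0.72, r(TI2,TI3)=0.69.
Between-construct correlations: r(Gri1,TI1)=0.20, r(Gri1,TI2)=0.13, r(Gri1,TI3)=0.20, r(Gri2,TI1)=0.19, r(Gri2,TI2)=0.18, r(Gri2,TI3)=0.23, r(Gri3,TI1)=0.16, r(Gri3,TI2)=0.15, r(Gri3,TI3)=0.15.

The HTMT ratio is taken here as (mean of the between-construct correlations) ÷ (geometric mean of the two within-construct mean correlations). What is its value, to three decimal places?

0.261

Mean between = 1.59/9 = 0.1767.
Mean within-Gri = 2.09/3 = 0.6967; mean within-TI = 1.98/3 = 0.6600.
Geometric mean = √(0.6967 × 0.6600) = 0.6781.
HTMT = 0.1767 / 0.6781 = 0.261.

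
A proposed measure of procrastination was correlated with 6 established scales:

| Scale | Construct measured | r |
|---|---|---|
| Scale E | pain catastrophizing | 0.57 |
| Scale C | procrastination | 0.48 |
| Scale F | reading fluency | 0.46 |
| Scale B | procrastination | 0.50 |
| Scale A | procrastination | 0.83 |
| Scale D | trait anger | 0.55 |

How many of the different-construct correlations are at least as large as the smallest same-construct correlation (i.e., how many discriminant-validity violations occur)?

2

Convergent (same construct = procrastination): Scale C, Scale B, Scale A.
Smallest convergent = 0.48. Discriminant values: 0.57, 0.46, 0.55; count ≥ 0.48 → 2.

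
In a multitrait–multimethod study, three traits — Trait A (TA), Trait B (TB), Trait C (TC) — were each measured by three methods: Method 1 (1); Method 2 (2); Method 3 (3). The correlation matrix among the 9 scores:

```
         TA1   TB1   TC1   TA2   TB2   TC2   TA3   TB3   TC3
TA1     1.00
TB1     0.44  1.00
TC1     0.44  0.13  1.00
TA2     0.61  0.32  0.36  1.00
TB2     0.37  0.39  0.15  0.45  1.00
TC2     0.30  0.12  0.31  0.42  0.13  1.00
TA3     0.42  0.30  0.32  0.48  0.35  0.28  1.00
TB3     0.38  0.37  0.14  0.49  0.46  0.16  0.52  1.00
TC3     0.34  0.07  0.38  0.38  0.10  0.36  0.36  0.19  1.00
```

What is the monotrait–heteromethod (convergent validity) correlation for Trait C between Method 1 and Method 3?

Same trait (TC), different methods: r(TC1, TC3) = 0.38.

0.38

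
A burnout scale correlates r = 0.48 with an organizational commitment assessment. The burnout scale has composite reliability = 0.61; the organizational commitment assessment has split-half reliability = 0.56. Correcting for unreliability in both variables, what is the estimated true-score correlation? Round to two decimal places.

0.82

r_true = r_obs / √(r_xx · r_yy) = 0.48 / √(0.61 × 0.56) = 0.48 / √0.3416 = 0.48 / 0.5845 ≈ 0.82.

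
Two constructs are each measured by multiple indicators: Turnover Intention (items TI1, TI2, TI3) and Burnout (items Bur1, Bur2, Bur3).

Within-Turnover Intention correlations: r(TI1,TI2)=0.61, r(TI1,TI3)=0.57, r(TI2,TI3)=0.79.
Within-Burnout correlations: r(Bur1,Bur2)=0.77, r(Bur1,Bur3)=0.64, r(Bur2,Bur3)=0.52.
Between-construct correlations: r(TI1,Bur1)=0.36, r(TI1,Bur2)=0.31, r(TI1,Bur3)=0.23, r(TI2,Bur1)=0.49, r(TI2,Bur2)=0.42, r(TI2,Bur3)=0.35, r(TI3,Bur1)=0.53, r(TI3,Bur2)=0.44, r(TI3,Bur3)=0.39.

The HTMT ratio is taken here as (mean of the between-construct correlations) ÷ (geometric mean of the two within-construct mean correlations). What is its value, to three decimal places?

0.602

Between-construct mean = 3.52/9 = 0.3911.
Mean within-TI = 1.97/3 = 0.6567; mean within-Bur = 1.93/3 = 0.6433.
Geometric mean = √(0.6567 × 0.6433) = 0.6500.
HTMT = 0.3911 / 0.6500 = 0.602.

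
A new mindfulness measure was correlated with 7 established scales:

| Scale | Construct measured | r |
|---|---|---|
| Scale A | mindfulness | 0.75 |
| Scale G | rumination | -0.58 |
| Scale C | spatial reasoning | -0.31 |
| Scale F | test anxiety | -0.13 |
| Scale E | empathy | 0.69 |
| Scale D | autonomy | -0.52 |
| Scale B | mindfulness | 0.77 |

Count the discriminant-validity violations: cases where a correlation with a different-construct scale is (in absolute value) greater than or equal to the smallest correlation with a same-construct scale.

0

Convergent (same construct = mindfulness): Scale A, Scale B.
Smallest convergent = 0.75. Discriminant |r|: 0.58, 0.31, 0.13, 0.69, 0.52; count ≥ 0.75 → 0.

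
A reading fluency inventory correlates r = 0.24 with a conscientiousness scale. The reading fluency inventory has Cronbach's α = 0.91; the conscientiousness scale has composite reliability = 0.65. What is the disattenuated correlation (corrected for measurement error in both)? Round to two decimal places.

0.31

r_true = r_obs / √(r_xx · r_yy) = 0.24 / √(0.91 × 0.65) = 0.24 / √0.5915 = 0.24 / 0.7691 ≈ 0.31.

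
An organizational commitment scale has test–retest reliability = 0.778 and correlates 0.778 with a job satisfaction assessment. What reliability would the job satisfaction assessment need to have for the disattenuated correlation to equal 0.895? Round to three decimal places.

0.971

r_true = r_obs / √(r_xx · r_yy) ⇒ 0.895 = 0.778 / √(0.778 · r_yy).
√(0.778 · r_yy) = 0.778 / 0.895 = 0.8693; 0.778 · r_yy = 0.7557; r_yy = 0.7557 / 0.778 ≈ 0.971.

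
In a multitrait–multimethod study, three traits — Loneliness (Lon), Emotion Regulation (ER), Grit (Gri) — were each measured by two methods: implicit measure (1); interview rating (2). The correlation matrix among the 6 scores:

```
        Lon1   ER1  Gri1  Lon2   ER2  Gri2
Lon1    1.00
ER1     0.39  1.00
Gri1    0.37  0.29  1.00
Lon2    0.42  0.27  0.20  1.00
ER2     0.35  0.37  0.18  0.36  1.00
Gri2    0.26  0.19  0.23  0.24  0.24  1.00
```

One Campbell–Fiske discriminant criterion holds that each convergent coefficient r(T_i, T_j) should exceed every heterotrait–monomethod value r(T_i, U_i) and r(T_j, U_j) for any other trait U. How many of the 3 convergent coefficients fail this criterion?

Each convergent coefficient versus the relevant comparison correlations:
Lon (methods 1·2): 0.42 vs {0.39, 0.36, 0.37, 0.24} → pass.
ER (methods 1·2): 0.37 vs {0.39, 0.36, 0.29, 0.24} → fail.
Gri (methods 1·2): 0.23 vs {0.37, 0.24, 0.29, 0.24} → fail.
2 of 3 fail.

2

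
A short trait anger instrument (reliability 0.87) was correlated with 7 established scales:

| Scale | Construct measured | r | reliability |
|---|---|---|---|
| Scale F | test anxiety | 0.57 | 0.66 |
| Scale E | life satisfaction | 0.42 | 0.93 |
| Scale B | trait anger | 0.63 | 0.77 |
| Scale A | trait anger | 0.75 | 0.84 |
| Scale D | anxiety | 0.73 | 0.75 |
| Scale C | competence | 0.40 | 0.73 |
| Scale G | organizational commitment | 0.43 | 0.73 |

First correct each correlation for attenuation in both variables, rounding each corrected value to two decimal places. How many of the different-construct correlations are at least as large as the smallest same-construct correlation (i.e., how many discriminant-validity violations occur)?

1

Disattenuated r (r / √(r_scale · r_new)):
  Scale F (disc): 0.57 / √(0.66·0.87) = 0.75
  Scale E (disc): 0.42 / √(0.93·0.87) = 0.47
  Scale B (conv): 0.63 / √(0.77·0.87) = 0.77
  Scale A (conv): 0.75 / √(0.84·0.87) = 0.88
  Scale D (disc): 0.73 / √(0.75·0.87) = 0.90
  Scale C (disc): 0.40 / √(0.73·0.87) = 0.50
  Scale G (disc): 0.43 / √(0.73·0.87) = 0.54
Smallest convergent = 0.77. Discriminant values: 0.75, 0.47, 0.90, 0.50, 0.54; count ≥ 0.77 → 1.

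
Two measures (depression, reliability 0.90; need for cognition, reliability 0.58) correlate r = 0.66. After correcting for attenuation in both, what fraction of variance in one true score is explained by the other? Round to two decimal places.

0.83

Disattenuated r = 0.66 / √(0.90 × 0.58) = 0.66 / 0.7225 = 0.9135.
Shared true-score variance = 0.9135² = 0.8345 ≈ 0.83.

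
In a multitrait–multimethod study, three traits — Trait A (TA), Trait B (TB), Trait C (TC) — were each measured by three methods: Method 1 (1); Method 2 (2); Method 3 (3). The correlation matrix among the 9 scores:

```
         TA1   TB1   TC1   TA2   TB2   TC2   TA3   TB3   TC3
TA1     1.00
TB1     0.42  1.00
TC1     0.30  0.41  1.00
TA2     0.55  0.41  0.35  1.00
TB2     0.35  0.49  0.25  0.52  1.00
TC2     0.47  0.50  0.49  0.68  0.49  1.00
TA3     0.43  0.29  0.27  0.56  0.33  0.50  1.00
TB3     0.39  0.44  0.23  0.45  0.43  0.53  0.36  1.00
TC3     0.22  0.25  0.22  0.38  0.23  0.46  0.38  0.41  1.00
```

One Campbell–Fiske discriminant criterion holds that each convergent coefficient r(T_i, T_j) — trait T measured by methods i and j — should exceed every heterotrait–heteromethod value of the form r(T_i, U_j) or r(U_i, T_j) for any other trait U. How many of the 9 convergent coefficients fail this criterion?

Each convergent coefficient versus the relevant comparison correlations:
TA (methods 1·2): 0.55 vs {0.35, 0.41, 0.47, 0.35} → pass.
TA (methods 1·3): 0.43 vs {0.39, 0.29, 0.22, 0.27} → pass.
TA (methods 2·3): 0.56 vs {0.45, 0.33, 0.38, 0.50} → pass.
TB (methods 1·2): 0.49 vs {0.41, 0.35, 0.50, 0.25} → fail.
TB (methods 1·3): 0.44 vs {0.29, 0.39, 0.25, 0.23} → pass.
TB (methods 2·3): 0.43 vs {0.33, 0.45, 0.23, 0.53} → fail.
TC (methods 1·2): 0.49 vs {0.35, 0.47, 0.25, 0.50} → fail.
TC (methods 1·3): 0.22 vs {0.27, 0.22, 0.23, 0.25} → fail.
TC (methods 2·3): 0.46 vs {0.50, 0.38, 0.53, 0.23} → fail.
5 of 9 fail.

5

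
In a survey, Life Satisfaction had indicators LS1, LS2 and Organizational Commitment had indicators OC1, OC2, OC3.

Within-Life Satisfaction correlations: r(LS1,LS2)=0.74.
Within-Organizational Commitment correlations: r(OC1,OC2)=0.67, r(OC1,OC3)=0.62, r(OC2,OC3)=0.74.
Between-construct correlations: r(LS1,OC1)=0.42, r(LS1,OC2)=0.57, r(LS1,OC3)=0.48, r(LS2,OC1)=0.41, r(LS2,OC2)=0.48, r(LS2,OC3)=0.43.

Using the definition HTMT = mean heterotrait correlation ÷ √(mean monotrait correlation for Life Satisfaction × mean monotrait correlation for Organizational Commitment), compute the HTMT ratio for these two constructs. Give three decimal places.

0.657

Mean heterotrait r = 2.79/6 = 0.4650.
Mean within-LS = 0.74/1 = 0.7400; mean within-OC = 2.03/3 = 0.6767.
Geometric mean = √(0.7400 × 0.6767) = 0.7076.
HTMT = 0.4650 / 0.7076 = 0.657.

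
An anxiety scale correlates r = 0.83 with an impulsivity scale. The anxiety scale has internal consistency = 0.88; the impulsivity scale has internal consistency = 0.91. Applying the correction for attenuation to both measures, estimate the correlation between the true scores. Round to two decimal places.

0.93

r_true = r_obs / √(r_xx · r_yy) = 0.83 / √(0.88 × 0.91) = 0.83 / √0.8008 = 0.83 / 0.8949 ≈ 0.93.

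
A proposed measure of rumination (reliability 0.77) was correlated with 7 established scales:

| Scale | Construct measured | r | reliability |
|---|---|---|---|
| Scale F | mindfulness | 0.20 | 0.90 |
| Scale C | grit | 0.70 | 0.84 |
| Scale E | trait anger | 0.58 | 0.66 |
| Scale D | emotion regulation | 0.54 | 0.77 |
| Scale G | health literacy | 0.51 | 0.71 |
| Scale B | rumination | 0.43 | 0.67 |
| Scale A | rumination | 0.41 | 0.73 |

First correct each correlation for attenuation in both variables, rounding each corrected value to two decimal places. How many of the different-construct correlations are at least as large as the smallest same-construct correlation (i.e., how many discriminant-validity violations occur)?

Disattenuated r (r / √(r_scale · r_new)):
  Scale F (disc): 0.20 / √(0.90·0.77) = 0.24
  Scale C (disc): 0.70 / √(0.84·0.77) = 0.87
  Scale E (disc): 0.58 / √(0.66·0.77) = 0.81
  Scale D (disc): 0.54 / √(0.77·0.77) = 0.70
  Scale G (disc): 0.51 / √(0.71·0.77) = 0.69
  Scale B (conv): 0.43 / √(0.67·0.77) = 0.60
  Scale A (conv): 0.41 / √(0.73·0.77) = 0.55
Smallest convergent = 0.55. Discriminant values: 0.24, 0.87, 0.81, 0.70, 0.69; count ≥ 0.55 → 4.

4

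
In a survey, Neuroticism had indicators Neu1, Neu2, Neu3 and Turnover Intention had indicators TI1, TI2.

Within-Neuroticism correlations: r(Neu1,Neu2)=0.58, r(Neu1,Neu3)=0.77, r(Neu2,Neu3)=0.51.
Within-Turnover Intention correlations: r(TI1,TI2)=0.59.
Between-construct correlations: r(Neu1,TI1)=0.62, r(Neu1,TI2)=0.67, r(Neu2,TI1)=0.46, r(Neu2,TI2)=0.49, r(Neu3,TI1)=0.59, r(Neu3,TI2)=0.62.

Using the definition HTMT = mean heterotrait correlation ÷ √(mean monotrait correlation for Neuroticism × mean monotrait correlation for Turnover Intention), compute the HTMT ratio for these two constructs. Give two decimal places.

Between-construct mean = 3.45/6 = 0.5750.
Mean within-Neu = 1.86/3 = 0.6200; mean within-TI = 0.59/1 = 0.5900.
Geometric mean = √(0.6200 × 0.5900) = 0.6048.
HTMT = 0.5750 / 0.6048 = 0.95.

0.95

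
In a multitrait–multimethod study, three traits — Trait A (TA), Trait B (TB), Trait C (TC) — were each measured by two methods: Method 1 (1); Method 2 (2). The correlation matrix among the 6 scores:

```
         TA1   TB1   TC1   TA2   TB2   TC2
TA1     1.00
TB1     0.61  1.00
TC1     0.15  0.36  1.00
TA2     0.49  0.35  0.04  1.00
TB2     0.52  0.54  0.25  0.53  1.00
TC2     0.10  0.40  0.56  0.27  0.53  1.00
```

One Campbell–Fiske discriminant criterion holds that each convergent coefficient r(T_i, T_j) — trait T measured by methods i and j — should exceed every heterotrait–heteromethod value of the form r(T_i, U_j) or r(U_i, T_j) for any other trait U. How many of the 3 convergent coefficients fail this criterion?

Checking each validity diagonal entry against its comparison values:
TA (methods 1·2): 0.49 vs {0.52, 0.35, 0.10, 0.04} → fail.
TB (methods 1·2): 0.54 vs {0.35, 0.52, 0.40, 0.25} → pass.
TC (methods 1·2): 0.56 vs {0.04, 0.10, 0.25, 0.40} → pass.
1 of 3 fail.

1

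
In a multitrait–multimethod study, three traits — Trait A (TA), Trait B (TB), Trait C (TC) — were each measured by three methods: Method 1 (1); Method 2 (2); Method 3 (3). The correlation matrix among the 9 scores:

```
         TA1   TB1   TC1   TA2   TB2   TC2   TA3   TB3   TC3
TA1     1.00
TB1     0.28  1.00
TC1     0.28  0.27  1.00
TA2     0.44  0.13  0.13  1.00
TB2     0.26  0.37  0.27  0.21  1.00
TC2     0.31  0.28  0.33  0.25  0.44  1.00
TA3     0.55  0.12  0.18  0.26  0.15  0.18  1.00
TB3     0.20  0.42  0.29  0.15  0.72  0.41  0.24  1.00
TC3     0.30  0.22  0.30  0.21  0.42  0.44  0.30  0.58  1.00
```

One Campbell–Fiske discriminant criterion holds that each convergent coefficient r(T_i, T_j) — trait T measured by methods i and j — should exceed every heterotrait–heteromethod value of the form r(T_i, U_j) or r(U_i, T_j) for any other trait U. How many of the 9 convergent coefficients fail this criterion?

1

Each convergent coefficient versus the relevant comparison correlations:
TA (methods 1·2): 0.44 vs {0.26, 0.13, 0.31, 0.13} → pass.
TA (methods 1·3): 0.55 vs {0.20, 0.12, 0.30, 0.18} → pass.
TA (methods 2·3): 0.26 vs {0.15, 0.15, 0.21, 0.18} → pass.
TB (methods 1·2): 0.37 vs {0.13, 0.26, 0.28, 0.27} → pass.
TB (methods 1·3): 0.42 vs {0.12, 0.20, 0.22, 0.29} → pass.
TB (methods 2·3): 0.72 vs {0.15, 0.15, 0.42, 0.41} → pass.
TC (methods 1·2): 0.33 vs {0.13, 0.31, 0.27, 0.28} → pass.
TC (methods 1·3): 0.30 vs {0.18, 0.30, 0.29, 0.22} → fail.
TC (methods 2·3): 0.44 vs {0.18, 0.21, 0.41, 0.42} → pass.
1 of 9 fail.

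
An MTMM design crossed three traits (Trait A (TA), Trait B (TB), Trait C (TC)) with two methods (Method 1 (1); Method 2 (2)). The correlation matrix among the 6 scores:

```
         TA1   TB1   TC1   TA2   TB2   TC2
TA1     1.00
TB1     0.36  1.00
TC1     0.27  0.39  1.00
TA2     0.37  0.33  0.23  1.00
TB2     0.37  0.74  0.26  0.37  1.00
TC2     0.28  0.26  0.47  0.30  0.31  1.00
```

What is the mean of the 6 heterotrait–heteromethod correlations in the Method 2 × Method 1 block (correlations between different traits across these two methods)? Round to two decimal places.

HTHM values (method 2 × method 1): 0.33, 0.23, 0.37, 0.26, 0.28, 0.26; mean = 1.73/6 = 0.29.

0.29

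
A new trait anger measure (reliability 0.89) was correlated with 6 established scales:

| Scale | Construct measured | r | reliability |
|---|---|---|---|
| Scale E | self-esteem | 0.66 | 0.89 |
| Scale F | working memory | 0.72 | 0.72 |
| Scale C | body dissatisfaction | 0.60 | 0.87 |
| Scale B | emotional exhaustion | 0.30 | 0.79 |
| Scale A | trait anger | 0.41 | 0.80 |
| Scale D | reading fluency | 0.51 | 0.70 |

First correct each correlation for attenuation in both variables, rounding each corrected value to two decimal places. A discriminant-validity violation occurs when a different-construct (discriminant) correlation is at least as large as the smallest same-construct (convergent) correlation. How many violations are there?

Disattenuated r (r / √(r_scale · r_new)):
  Scale E (disc): 0.66 / √(0.89·0.89) = 0.74
  Scale F (disc): 0.72 / √(0.72·0.89) = 0.90
  Scale C (disc): 0.60 / √(0.87·0.89) = 0.68
  Scale B (disc): 0.30 / √(0.79·0.89) = 0.36
  Scale A (conv): 0.41 / √(0.80·0.89) = 0.49
  Scale D (disc): 0.51 / √(0.70·0.89) = 0.65
Smallest convergent = 0.49. Discriminant values: 0.74, 0.90, 0.68, 0.36, 0.65; count ≥ 0.49 → 4.

4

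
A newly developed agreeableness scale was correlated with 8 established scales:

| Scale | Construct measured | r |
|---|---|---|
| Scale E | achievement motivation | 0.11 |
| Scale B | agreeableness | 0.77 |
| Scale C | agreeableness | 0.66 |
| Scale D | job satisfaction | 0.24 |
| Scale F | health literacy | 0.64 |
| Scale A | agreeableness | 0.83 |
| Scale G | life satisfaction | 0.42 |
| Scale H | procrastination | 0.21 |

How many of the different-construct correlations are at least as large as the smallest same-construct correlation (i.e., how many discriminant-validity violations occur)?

Convergent (same construct = agreeableness): Scale B, Scale C, Scale A.
Smallest convergent = 0.66. Discriminant values: 0.11, 0.24, 0.64, 0.42, 0.21; count ≥ 0.66 → 0.

0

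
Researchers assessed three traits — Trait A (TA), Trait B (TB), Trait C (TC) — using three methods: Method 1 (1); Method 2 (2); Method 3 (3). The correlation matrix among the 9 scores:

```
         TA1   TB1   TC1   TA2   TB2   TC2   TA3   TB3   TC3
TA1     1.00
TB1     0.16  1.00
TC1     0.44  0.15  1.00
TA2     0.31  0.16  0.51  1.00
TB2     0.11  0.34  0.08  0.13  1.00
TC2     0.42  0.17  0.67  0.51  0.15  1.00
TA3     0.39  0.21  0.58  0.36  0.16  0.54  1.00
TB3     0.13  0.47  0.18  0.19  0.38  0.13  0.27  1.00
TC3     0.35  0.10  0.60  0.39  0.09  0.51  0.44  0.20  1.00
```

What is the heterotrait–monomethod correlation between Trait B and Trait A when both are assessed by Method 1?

Different traits, same method: r(TB1, TA1) = 0.16.

0.16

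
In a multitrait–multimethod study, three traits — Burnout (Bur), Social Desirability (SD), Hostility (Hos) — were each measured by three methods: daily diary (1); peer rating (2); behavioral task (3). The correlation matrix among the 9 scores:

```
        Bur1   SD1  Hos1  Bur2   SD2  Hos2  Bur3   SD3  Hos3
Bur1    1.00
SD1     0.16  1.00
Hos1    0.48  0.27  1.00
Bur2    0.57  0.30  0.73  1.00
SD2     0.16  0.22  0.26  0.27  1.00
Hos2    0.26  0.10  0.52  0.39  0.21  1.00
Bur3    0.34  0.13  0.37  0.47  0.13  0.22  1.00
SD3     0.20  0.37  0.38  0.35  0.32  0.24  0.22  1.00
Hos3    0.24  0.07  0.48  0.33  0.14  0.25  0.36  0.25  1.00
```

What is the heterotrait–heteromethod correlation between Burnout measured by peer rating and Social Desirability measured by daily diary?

0.30

Different traits and methods: r(Bur2, SD1) = 0.30.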